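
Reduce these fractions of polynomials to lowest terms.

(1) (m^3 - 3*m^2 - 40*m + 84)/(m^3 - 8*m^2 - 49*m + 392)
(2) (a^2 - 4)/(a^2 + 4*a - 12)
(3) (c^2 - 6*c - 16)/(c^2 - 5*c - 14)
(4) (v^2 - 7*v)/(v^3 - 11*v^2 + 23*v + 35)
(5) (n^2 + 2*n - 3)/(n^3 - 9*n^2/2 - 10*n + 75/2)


(1) = (m^2 + 4*m - 12)/(m^2 - m - 56)
(2) = (a + 2)/(a + 6)
(3) = (c - 8)/(c - 7)
(4) = v/(v^2 - 4*v - 5)
(5) = (2*n - 2)/(2*n^2 - 15*n + 25)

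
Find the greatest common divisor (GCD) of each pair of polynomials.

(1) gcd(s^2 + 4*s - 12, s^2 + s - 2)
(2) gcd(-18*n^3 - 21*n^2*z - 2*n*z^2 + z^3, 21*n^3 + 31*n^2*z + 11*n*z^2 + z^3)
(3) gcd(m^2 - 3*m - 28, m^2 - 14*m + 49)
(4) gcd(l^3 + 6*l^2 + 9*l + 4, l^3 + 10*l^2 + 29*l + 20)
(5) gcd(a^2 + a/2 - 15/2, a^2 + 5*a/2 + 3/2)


(1) = gcd((s - 2)*(s + 6), (s - 1)*(s + 2)) = 1
(2) = gcd((-6*n + z)*(n + z)*(3*n + z), (n + z)*(3*n + z)*(7*n + z)) = 3*n^2 + 4*n*z + z^2
(3) = m - 7
(4) = l^2 + 5*l + 4
(5) = gcd((a - 5/2)*(a + 3), (a + 1)*(a + 3/2)) = 1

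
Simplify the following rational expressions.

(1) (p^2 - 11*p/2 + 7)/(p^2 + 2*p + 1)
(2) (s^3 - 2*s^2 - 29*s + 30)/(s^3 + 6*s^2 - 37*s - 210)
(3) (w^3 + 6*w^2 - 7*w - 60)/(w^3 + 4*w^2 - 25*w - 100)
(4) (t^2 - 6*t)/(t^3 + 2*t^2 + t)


(1) = (2*p^2 - 11*p + 14)/(2*p^2 + 4*p + 2)
(2) = (s - 1)/(s + 7)
(3) = (w - 3)/(w - 5)
(4) = (t - 6)/(t^2 + 2*t + 1)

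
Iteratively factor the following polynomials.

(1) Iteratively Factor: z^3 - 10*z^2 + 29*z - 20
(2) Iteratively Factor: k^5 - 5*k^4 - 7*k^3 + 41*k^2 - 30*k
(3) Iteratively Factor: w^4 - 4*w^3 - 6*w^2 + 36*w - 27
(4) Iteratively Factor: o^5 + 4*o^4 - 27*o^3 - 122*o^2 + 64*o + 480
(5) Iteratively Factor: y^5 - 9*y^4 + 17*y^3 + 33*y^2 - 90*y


(1) = (z - 5)*(z^2 - 5*z + 4) = (z - 5)*(z - 1)*(z - 4)
(2) = (k - 2)*(k^4 - 3*k^3 - 13*k^2 + 15*k) = (k - 2)*(k + 3)*(k^3 - 6*k^2 + 5*k) = (k - 2)*(k - 1)*(k + 3)*(k^2 - 5*k) = k*(k - 2)*(k - 1)*(k + 3)*(k - 5)
(3) = (w + 3)*(w^3 - 7*w^2 + 15*w - 9) = (w - 3)*(w + 3)*(w^2 - 4*w + 3) = (w - 3)*(w - 1)*(w + 3)*(w - 3)
(4) = (o + 4)*(o^4 - 27*o^2 - 14*o + 120) = (o - 5)*(o + 4)*(o^3 + 5*o^2 - 2*o - 24) = (o - 5)*(o + 4)^2*(o^2 + o - 6) = (o - 5)*(o + 3)*(o + 4)^2*(o - 2)
(5) = (y)*(y^4 - 9*y^3 + 17*y^2 + 33*y - 90) = y*(y + 2)*(y^3 - 11*y^2 + 39*y - 45) = y*(y - 5)*(y + 2)*(y^2 - 6*y + 9) = y*(y - 5)*(y - 3)*(y + 2)*(y - 3)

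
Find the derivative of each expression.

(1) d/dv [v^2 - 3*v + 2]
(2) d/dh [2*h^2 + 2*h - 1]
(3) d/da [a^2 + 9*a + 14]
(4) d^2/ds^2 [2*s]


(1) = 2*v - 3
(2) = 4*h + 2
(3) = 2*a + 9
(4) = 0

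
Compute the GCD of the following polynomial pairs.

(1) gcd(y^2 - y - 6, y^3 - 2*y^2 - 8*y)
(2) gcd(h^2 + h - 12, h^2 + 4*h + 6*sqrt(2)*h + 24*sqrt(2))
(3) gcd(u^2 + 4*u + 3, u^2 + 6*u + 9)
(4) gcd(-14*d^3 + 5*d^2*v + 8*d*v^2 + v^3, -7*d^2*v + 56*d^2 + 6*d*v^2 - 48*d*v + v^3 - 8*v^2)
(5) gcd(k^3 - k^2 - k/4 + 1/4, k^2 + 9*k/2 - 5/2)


(1) = y + 2
(2) = h + 4
(3) = u + 3
(4) = -7*d^2 + 6*d*v + v^2
(5) = gcd((k - 1)*(k - 1/2)*(k + 1/2), (k - 1/2)*(k + 5)) = k - 1/2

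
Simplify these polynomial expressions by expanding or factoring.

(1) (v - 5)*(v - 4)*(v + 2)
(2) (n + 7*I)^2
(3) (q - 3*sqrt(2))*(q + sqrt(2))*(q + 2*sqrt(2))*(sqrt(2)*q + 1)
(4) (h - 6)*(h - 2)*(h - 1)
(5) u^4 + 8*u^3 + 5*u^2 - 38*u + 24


(1) = v^3 - 7*v^2 + 2*v + 40
(2) = n^2 + 14*I*n - 49
(3) = sqrt(2)*q^4 + q^3 - 14*sqrt(2)*q^2 - 38*q - 12*sqrt(2)
(4) = h^3 - 9*h^2 + 20*h - 12
(5) = (u - 1)^2*(u + 4)*(u + 6)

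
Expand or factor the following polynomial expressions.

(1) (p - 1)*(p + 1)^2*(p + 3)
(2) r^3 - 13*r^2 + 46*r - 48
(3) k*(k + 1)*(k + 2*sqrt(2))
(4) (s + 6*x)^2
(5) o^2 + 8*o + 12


(1) = p^4 + 4*p^3 + 2*p^2 - 4*p - 3
(2) = (r - 8)*(r - 3)*(r - 2)
(3) = k^3 + k^2 + 2*sqrt(2)*k^2 + 2*sqrt(2)*k
(4) = s^2 + 12*s*x + 36*x^2
(5) = (o + 2)*(o + 6)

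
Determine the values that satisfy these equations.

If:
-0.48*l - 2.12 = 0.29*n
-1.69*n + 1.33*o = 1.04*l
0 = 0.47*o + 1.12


Then:
l = -5.23
n = 1.34
o = -2.38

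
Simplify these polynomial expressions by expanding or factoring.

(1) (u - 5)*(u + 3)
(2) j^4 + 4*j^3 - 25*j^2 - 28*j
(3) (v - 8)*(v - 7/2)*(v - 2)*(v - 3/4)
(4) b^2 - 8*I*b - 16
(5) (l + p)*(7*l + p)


(1) = u^2 - 2*u - 15
(2) = j*(j - 4)*(j + 1)*(j + 7)
(3) = v^4 - 57*v^3/4 + 489*v^2/8 - 377*v/4 + 42
(4) = (b - 4*I)^2
(5) = 7*l^2 + 8*l*p + p^2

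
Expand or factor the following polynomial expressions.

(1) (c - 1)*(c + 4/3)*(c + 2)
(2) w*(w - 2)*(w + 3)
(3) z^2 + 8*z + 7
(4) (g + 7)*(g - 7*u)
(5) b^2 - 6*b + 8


(1) = c^3 + 7*c^2/3 - 2*c/3 - 8/3
(2) = w^3 + w^2 - 6*w
(3) = (z + 1)*(z + 7)
(4) = g^2 - 7*g*u + 7*g - 49*u
(5) = (b - 4)*(b - 2)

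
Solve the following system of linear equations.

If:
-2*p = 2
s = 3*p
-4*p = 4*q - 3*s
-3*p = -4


Then:
No Solution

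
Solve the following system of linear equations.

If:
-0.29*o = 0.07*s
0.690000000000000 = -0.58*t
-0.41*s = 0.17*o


Then:
o = 0.00
s = 0.00
t = -1.19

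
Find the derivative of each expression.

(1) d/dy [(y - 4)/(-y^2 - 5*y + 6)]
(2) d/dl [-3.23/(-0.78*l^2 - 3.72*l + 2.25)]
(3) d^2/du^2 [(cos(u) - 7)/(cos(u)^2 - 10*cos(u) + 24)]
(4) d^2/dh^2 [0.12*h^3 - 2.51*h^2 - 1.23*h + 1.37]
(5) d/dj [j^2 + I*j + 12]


(1) = (-y^2 - 5*y + (y - 4)*(2*y + 5) + 6)/(y^2 + 5*y - 6)^2
(2) = (-5.0388*l - 12.0156)/(0.78*l^2 + 3.72*l - 2.25)^2
(3) = (-9*(1 - cos(2*u))^2*cos(u)/4 + 9*(1 - cos(2*u))^2/2 + 2665*cos(u)/2 - 109*cos(2*u) - 18*cos(3*u) + cos(5*u)/2 - 711)/((cos(u) - 6)^3*(cos(u) - 4)^3)
(4) = 0.72*h - 5.02
(5) = 2*j + I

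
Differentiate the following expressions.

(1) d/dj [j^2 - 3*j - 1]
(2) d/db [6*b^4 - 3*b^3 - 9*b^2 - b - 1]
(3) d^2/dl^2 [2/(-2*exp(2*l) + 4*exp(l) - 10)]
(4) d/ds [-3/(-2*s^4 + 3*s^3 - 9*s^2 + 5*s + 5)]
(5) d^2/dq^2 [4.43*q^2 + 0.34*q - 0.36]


(1) = 2*j - 3
(2) = 24*b^3 - 9*b^2 - 18*b - 1
(3) = 2*(-4*(1 - exp(l))^2*exp(l) + (2*exp(l) - 1)*(exp(2*l) - 2*exp(l) + 5))*exp(l)/(exp(2*l) - 2*exp(l) + 5)^3
(4) = 3*(-8*s^3 + 9*s^2 - 18*s + 5)/(-2*s^4 + 3*s^3 - 9*s^2 + 5*s + 5)^2
(5) = 8.86000000000000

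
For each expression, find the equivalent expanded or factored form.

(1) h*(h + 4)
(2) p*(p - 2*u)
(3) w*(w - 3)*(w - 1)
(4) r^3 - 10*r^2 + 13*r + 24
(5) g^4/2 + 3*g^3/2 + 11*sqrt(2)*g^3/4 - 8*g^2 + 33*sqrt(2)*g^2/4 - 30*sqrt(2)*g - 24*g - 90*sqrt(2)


(1) = h^2 + 4*h
(2) = p^2 - 2*p*u
(3) = w^3 - 4*w^2 + 3*w
(4) = (r - 8)*(r - 3)*(r + 1)
(5) = (g/2 + sqrt(2))*(g + 3)*(g - 5*sqrt(2)/2)*(g + 6*sqrt(2))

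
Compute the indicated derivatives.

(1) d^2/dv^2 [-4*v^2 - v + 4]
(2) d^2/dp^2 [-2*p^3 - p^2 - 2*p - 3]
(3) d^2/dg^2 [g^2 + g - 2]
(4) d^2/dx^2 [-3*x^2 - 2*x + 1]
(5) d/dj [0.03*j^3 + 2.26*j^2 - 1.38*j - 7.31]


(1) = -8
(2) = -12*p - 2
(3) = 2
(4) = -6
(5) = 0.09*j^2 + 4.52*j - 1.38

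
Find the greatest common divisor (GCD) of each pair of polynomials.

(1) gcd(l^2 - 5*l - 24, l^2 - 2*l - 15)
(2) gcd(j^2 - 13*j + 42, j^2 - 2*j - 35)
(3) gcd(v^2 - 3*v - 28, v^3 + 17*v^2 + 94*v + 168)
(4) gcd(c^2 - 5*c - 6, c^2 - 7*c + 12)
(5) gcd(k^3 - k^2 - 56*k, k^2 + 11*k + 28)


(1) = l + 3
(2) = gcd((j - 7)*(j - 6), (j - 7)*(j + 5)) = j - 7
(3) = gcd((v - 7)*(v + 4), (v + 4)*(v + 6)*(v + 7)) = v + 4
(4) = gcd((c - 6)*(c + 1), (c - 4)*(c - 3)) = 1
(5) = gcd(k*(k - 8)*(k + 7), (k + 4)*(k + 7)) = k + 7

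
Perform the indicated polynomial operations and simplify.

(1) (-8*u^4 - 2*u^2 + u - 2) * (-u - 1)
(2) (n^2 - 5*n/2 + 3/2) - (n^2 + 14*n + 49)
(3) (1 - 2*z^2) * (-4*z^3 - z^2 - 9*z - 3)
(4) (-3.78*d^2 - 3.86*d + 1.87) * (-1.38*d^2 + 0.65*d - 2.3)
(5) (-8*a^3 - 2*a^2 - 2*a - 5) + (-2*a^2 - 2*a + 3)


(1) = 8*u^5 + 8*u^4 + 2*u^3 + u^2 + u + 2
(2) = -33*n/2 - 95/2
(3) = 8*z^5 + 2*z^4 + 14*z^3 + 5*z^2 - 9*z - 3
(4) = 5.2164*d^4 + 2.8698*d^3 + 3.6044*d^2 + 10.0935*d - 4.301
(5) = -8*a^3 - 4*a^2 - 4*a - 2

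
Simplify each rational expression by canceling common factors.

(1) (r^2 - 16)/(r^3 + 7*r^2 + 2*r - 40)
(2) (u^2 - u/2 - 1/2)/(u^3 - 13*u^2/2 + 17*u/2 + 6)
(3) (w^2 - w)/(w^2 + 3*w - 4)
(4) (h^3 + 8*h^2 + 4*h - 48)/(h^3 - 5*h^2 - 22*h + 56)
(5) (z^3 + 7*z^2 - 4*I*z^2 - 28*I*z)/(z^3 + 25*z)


(1) = (r - 4)/(r^2 + 3*r - 10)
(2) = (u - 1)/(u^2 - 7*u + 12)
(3) = w/(w + 4)
(4) = (h + 6)/(h - 7)
(5) = (z^2 + z*(7 - 4*I) - 28*I)/(z^2 + 25)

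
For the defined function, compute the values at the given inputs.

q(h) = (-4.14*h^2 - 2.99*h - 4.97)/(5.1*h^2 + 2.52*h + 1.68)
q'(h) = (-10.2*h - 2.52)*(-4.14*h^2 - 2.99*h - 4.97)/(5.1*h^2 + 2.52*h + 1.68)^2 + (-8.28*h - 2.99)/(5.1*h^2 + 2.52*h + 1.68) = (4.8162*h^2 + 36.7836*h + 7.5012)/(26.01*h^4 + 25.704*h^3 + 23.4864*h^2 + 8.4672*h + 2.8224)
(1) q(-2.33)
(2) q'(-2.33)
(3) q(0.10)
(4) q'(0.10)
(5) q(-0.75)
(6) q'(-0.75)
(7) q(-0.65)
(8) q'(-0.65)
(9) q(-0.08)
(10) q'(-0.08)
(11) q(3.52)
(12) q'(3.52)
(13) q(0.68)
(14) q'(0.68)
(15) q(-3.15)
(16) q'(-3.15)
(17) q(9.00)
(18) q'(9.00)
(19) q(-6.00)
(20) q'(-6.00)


(1) = -0.87
(2) = -0.09
(3) = -2.68
(4) = 2.86
(5) = -1.90
(6) = -2.46
(7) = -2.17
(8) = -2.98
(9) = -3.15
(10) = 2.01
(11) = -0.91
(12) = 0.04
(13) = -1.55
(14) = 1.05
(15) = -0.83
(16) = -0.03
(17) = -0.84
(18) = 0.00
(19) = -0.80
(20) = -0.00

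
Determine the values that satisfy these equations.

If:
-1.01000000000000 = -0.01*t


Then:
t = 101.00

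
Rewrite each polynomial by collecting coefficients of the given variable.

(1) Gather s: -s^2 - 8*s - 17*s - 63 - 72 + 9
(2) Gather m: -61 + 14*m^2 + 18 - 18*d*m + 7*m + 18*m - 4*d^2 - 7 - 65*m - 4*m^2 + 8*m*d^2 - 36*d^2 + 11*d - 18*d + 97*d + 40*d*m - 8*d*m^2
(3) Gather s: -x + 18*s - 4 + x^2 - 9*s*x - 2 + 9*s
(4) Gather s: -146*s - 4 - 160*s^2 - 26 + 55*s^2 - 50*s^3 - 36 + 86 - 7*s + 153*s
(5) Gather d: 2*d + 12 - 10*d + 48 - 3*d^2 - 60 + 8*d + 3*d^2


(1) = -s^2 - 25*s - 126
(2) = -40*d^2 + 90*d + m^2*(10 - 8*d) + m*(8*d^2 + 22*d - 40) - 50
(3) = s*(27 - 9*x) + x^2 - x - 6
(4) = -50*s^3 - 105*s^2 + 20
(5) = 0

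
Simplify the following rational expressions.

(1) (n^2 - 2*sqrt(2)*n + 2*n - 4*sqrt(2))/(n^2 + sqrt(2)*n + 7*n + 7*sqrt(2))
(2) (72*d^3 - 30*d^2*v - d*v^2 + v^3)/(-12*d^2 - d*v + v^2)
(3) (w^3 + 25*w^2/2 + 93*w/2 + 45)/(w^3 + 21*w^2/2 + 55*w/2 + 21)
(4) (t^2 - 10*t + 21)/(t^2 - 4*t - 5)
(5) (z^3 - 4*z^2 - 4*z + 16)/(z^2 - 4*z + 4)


(1) = (n^2 + n*(2 - 2*sqrt(2)) - 4*sqrt(2))/(n^2 + n*(sqrt(2) + 7) + 7*sqrt(2))
(2) = (-18*d^2 + 3*d*v + v^2)/(3*d + v)
(3) = (w^2 + 11*w + 30)/(w^2 + 9*w + 14)
(4) = (t^2 - 10*t + 21)/(t^2 - 4*t - 5)
(5) = (z^2 - 2*z - 8)/(z - 2)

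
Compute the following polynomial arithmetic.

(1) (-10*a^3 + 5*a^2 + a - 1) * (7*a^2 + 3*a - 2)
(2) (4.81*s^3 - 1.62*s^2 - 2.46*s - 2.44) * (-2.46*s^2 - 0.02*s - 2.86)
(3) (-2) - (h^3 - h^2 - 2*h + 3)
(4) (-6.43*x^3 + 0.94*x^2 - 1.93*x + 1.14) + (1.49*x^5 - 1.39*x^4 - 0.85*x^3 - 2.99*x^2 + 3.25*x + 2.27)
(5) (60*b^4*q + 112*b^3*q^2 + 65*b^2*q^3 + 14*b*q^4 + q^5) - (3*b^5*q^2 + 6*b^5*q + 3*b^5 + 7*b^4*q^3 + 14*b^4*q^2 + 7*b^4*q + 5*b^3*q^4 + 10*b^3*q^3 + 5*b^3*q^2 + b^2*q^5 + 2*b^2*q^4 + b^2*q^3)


(1) = -70*a^5 + 5*a^4 + 42*a^3 - 14*a^2 - 5*a + 2
(2) = -11.8326*s^5 + 3.889*s^4 - 7.6726*s^3 + 10.6848*s^2 + 7.0844*s + 6.9784
(3) = -h^3 + h^2 + 2*h - 5
(4) = 1.49*x^5 - 1.39*x^4 - 7.28*x^3 - 2.05*x^2 + 1.32*x + 3.41
(5) = -3*b^5*q^2 - 6*b^5*q - 3*b^5 - 7*b^4*q^3 - 14*b^4*q^2 + 53*b^4*q - 5*b^3*q^4 - 10*b^3*q^3 + 107*b^3*q^2 - b^2*q^5 - 2*b^2*q^4 + 64*b^2*q^3 + 14*b*q^4 + q^5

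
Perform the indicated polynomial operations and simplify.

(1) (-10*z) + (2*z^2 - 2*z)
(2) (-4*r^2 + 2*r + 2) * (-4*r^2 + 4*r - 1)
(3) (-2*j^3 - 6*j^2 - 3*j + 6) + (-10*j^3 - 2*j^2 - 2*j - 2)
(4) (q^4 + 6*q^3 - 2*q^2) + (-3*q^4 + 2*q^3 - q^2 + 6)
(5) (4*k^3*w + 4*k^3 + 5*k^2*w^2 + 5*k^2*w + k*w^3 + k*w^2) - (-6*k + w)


(1) = 2*z^2 - 12*z
(2) = 16*r^4 - 24*r^3 + 4*r^2 + 6*r - 2
(3) = -12*j^3 - 8*j^2 - 5*j + 4
(4) = -2*q^4 + 8*q^3 - 3*q^2 + 6
(5) = 4*k^3*w + 4*k^3 + 5*k^2*w^2 + 5*k^2*w + k*w^3 + k*w^2 + 6*k - w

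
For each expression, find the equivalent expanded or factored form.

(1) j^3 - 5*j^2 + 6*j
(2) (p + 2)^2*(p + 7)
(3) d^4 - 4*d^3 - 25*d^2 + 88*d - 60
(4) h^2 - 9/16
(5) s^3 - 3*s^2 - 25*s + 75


(1) = j*(j - 3)*(j - 2)
(2) = p^3 + 11*p^2 + 32*p + 28
(3) = (d - 6)*(d - 2)*(d - 1)*(d + 5)
(4) = (h - 3/4)*(h + 3/4)
(5) = (s - 5)*(s - 3)*(s + 5)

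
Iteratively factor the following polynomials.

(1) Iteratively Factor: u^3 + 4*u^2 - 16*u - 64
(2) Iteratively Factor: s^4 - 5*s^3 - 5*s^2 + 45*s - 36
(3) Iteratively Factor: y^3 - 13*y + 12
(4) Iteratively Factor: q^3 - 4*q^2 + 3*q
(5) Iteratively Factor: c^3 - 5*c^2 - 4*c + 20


(1) = (u + 4)*(u^2 - 16) = (u + 4)^2*(u - 4)
(2) = (s - 4)*(s^3 - s^2 - 9*s + 9) = (s - 4)*(s - 3)*(s^2 + 2*s - 3) = (s - 4)*(s - 3)*(s + 3)*(s - 1)
(3) = (y - 1)*(y^2 + y - 12) = (y - 3)*(y - 1)*(y + 4)
(4) = (q - 3)*(q^2 - q) = q*(q - 3)*(q - 1)
(5) = (c - 5)*(c^2 - 4) = (c - 5)*(c - 2)*(c + 2)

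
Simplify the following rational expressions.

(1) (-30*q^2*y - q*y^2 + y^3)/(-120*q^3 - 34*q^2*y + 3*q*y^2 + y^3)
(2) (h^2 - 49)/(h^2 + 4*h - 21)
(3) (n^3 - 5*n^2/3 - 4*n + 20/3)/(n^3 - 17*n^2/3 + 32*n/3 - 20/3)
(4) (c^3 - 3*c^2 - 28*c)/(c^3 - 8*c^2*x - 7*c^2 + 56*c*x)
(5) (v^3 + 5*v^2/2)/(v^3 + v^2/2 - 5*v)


(1) = y/(4*q + y)
(2) = (h - 7)/(h - 3)
(3) = (n + 2)/(n - 2)
(4) = (-c - 4)/(-c + 8*x)
(5) = v/(v - 2)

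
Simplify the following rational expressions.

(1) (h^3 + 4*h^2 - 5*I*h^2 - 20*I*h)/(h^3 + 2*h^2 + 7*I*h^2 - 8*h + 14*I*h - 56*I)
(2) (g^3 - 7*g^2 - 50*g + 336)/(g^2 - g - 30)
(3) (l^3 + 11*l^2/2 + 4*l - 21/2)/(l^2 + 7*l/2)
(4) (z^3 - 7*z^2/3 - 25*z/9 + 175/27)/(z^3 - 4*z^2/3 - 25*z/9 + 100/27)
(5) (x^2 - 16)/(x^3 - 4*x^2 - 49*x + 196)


(1) = (h^2 - 5*I*h)/(h^2 + h*(-2 + 7*I) - 14*I)
(2) = (g^2 - g - 56)/(g + 5)
(3) = (l^2 + 2*l - 3)/l
(4) = (3*z - 7)/(3*z - 4)
(5) = (x + 4)/(x^2 - 49)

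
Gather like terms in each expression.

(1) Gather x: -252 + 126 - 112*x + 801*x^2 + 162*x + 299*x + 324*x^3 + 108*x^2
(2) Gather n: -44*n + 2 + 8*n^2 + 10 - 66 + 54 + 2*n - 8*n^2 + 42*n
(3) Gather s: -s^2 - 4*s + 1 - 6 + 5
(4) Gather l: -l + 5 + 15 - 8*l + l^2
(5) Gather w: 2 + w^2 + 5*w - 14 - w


(1) = 324*x^3 + 909*x^2 + 349*x - 126
(2) = 0
(3) = -s^2 - 4*s
(4) = l^2 - 9*l + 20
(5) = w^2 + 4*w - 12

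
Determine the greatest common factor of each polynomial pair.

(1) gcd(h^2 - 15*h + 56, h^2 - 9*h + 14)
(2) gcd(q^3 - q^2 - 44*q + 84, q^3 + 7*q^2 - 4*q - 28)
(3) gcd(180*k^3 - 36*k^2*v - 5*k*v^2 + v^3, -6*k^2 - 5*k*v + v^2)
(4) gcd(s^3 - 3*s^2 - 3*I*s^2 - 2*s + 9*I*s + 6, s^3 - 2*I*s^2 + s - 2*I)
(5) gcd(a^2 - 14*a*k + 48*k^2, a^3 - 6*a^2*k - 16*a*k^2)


(1) = h - 7
(2) = gcd((q - 6)*(q - 2)*(q + 7), (q - 2)*(q + 2)*(q + 7)) = q^2 + 5*q - 14
(3) = -6*k + v
(4) = gcd((s - 3)*(s - 2*I)*(s - I), (s - 2*I)*(s - I)*(s + I)) = s^2 - 3*I*s - 2
(5) = a - 8*k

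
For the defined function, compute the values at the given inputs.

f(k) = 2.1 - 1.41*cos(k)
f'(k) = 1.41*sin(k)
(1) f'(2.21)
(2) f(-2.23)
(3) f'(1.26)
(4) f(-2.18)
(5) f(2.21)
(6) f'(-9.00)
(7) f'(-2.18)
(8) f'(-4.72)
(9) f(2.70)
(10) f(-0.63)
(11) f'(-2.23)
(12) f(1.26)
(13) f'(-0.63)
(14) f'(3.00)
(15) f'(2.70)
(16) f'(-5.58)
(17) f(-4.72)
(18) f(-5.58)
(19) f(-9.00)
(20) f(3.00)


(1) = 1.13
(2) = 2.96
(3) = 1.34
(4) = 2.91
(5) = 2.94
(6) = -0.58
(7) = -1.16
(8) = 1.41
(9) = 3.37
(10) = 0.96
(11) = -1.11
(12) = 1.67
(13) = -0.83
(14) = 0.20
(15) = 0.60
(16) = 0.91
(17) = 2.09
(18) = 1.02
(19) = 3.38
(20) = 3.50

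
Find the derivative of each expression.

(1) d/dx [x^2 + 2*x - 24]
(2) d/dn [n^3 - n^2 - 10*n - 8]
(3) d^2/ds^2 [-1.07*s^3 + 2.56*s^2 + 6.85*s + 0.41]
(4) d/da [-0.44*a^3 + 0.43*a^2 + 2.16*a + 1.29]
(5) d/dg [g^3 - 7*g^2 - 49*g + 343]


(1) = 2*x + 2
(2) = 3*n^2 - 2*n - 10
(3) = 5.12 - 6.42*s
(4) = -1.32*a^2 + 0.86*a + 2.16
(5) = 3*g^2 - 14*g - 49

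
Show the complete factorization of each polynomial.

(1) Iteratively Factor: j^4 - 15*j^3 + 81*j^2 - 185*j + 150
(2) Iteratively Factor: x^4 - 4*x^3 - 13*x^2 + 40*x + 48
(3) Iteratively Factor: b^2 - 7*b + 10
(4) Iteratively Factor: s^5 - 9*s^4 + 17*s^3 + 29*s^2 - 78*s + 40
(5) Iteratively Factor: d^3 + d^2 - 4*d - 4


(1) = (j - 5)*(j^3 - 10*j^2 + 31*j - 30) = (j - 5)*(j - 2)*(j^2 - 8*j + 15) = (j - 5)^2*(j - 2)*(j - 3)
(2) = (x - 4)*(x^3 - 13*x - 12) = (x - 4)*(x + 3)*(x^2 - 3*x - 4) = (x - 4)^2*(x + 3)*(x + 1)
(3) = (b - 5)*(b - 2)
(4) = (s - 5)*(s^4 - 4*s^3 - 3*s^2 + 14*s - 8) = (s - 5)*(s - 1)*(s^3 - 3*s^2 - 6*s + 8) = (s - 5)*(s - 1)*(s + 2)*(s^2 - 5*s + 4) = (s - 5)*(s - 4)*(s - 1)*(s + 2)*(s - 1)
(5) = (d + 2)*(d^2 - d - 2) = (d - 2)*(d + 2)*(d + 1)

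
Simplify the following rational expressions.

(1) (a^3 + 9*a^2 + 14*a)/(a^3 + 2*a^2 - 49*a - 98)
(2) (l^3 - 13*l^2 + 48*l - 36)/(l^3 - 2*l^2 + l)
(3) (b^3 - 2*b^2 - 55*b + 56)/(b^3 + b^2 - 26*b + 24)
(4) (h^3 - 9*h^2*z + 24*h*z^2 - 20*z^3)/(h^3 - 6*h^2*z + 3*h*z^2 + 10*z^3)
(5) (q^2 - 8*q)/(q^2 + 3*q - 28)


(1) = a/(a - 7)
(2) = (l^2 - 12*l + 36)/(l^2 - l)
(3) = (b^2 - b - 56)/(b^2 + 2*b - 24)
(4) = (h - 2*z)/(h + z)
(5) = (q^2 - 8*q)/(q^2 + 3*q - 28)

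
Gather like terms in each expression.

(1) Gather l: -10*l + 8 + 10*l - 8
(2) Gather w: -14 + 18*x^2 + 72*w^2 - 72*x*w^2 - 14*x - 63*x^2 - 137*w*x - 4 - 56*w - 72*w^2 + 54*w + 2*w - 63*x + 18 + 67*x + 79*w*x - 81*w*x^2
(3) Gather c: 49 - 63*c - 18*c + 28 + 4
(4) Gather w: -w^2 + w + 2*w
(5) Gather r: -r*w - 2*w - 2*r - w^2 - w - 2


(1) = 0
(2) = -72*w^2*x + w*(-81*x^2 - 58*x) - 45*x^2 - 10*x
(3) = 81 - 81*c
(4) = -w^2 + 3*w
(5) = r*(-w - 2) - w^2 - 3*w - 2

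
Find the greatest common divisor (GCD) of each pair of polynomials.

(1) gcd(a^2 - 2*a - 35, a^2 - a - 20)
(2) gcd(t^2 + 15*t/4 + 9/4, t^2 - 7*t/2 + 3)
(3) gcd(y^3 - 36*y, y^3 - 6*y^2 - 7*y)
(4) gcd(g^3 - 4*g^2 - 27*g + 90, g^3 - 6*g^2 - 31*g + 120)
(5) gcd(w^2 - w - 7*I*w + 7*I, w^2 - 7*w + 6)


(1) = gcd((a - 7)*(a + 5), (a - 5)*(a + 4)) = 1
(2) = gcd((t + 3/4)*(t + 3), (t - 2)*(t - 3/2)) = 1
(3) = gcd(y*(y - 6)*(y + 6), y*(y - 7)*(y + 1)) = y
(4) = gcd((g - 6)*(g - 3)*(g + 5), (g - 8)*(g - 3)*(g + 5)) = g^2 + 2*g - 15
(5) = w - 1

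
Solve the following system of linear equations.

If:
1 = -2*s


Then:
s = -1/2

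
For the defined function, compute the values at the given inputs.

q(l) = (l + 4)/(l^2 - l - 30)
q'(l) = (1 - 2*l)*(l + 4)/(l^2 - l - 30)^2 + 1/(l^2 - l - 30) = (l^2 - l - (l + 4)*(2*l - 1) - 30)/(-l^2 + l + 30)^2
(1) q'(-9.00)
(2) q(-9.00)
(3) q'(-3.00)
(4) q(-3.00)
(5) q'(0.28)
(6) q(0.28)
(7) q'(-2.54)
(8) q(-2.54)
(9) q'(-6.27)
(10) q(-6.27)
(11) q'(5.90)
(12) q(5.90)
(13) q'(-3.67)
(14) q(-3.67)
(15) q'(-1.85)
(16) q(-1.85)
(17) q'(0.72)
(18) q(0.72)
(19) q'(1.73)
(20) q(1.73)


(1) = -0.01
(2) = -0.08
(3) = -0.03
(4) = -0.06
(5) = -0.03
(6) = -0.14
(7) = -0.03
(8) = -0.07
(9) = -0.06
(10) = -0.15
(11) = -90.91
(12) = -9.08
(13) = -0.06
(14) = -0.03
(15) = -0.02
(16) = -0.09
(17) = -0.04
(18) = -0.16
(19) = -0.05
(20) = -0.20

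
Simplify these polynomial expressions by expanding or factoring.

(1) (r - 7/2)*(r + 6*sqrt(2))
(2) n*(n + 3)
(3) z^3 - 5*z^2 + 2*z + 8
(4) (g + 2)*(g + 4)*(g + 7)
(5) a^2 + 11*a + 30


(1) = r^2 - 7*r/2 + 6*sqrt(2)*r - 21*sqrt(2)
(2) = n^2 + 3*n
(3) = (z - 4)*(z - 2)*(z + 1)
(4) = g^3 + 13*g^2 + 50*g + 56
(5) = (a + 5)*(a + 6)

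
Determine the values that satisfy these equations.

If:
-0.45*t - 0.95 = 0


Then:
t = -2.11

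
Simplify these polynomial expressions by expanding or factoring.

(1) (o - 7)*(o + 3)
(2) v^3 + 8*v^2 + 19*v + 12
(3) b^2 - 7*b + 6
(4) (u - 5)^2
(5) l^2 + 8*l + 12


(1) = o^2 - 4*o - 21
(2) = (v + 1)*(v + 3)*(v + 4)
(3) = (b - 6)*(b - 1)
(4) = u^2 - 10*u + 25
(5) = (l + 2)*(l + 6)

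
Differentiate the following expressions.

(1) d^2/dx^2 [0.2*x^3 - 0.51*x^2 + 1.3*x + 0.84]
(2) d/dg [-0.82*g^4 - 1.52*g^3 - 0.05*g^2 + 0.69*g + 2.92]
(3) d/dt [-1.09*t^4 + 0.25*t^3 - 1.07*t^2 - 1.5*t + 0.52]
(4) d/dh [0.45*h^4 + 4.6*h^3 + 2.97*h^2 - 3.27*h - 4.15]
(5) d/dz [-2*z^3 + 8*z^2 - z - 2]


(1) = 1.2*x - 1.02
(2) = -3.28*g^3 - 4.56*g^2 - 0.1*g + 0.69
(3) = -4.36*t^3 + 0.75*t^2 - 2.14*t - 1.5
(4) = 1.8*h^3 + 13.8*h^2 + 5.94*h - 3.27
(5) = -6*z^2 + 16*z - 1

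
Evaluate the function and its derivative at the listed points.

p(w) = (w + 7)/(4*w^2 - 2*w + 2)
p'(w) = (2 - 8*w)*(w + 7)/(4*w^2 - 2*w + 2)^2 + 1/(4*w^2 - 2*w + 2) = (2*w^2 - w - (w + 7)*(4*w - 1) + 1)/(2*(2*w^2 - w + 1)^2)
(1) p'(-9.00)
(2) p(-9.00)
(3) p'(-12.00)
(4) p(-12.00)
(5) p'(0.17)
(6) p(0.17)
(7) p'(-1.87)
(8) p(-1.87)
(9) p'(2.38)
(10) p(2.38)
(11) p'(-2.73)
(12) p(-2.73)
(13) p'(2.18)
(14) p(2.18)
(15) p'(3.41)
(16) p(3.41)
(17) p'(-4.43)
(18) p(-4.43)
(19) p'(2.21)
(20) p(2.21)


(1) = 0.00
(2) = -0.01
(3) = 0.00
(4) = -0.01
(5) = 2.02
(6) = 4.04
(7) = 0.27
(8) = 0.26
(9) = -0.35
(10) = 0.47
(11) = 0.10
(12) = 0.11
(13) = -0.45
(14) = 0.55
(15) = -0.13
(16) = 0.25
(17) = 0.02
(18) = 0.03
(19) = -0.43
(20) = 0.54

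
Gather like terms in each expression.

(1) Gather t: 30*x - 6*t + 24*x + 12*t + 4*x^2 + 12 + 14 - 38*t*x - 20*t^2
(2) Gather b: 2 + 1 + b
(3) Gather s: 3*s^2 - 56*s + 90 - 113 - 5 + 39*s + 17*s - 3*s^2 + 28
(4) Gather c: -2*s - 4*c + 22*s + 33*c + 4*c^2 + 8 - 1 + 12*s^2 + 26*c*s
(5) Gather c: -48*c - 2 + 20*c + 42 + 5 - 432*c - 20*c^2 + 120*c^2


(1) = -20*t^2 + t*(6 - 38*x) + 4*x^2 + 54*x + 26
(2) = b + 3
(3) = 0
(4) = 4*c^2 + c*(26*s + 29) + 12*s^2 + 20*s + 7
(5) = 100*c^2 - 460*c + 45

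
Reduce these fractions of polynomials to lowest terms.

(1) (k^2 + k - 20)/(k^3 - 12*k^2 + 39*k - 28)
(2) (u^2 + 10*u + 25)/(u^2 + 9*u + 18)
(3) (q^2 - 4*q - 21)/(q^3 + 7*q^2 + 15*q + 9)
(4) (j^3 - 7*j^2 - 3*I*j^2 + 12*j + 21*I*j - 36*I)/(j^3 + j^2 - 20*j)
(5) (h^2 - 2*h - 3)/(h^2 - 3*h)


(1) = (k + 5)/(k^2 - 8*k + 7)
(2) = (u^2 + 10*u + 25)/(u^2 + 9*u + 18)
(3) = (q - 7)/(q^2 + 4*q + 3)
(4) = (j^2 + j*(-3 - 3*I) + 9*I)/(j^2 + 5*j)
(5) = (h + 1)/h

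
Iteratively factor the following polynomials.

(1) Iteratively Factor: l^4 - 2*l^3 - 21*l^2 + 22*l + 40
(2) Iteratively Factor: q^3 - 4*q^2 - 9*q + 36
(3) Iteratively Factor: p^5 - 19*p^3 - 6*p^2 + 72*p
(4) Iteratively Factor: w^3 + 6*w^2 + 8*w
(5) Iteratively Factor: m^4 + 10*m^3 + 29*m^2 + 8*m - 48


(1) = (l + 1)*(l^3 - 3*l^2 - 18*l + 40) = (l - 5)*(l + 1)*(l^2 + 2*l - 8) = (l - 5)*(l + 1)*(l + 4)*(l - 2)
(2) = (q - 4)*(q^2 - 9) = (q - 4)*(q - 3)*(q + 3)
(3) = (p + 3)*(p^4 - 3*p^3 - 10*p^2 + 24*p) = (p + 3)^2*(p^3 - 6*p^2 + 8*p) = p*(p + 3)^2*(p^2 - 6*p + 8) = p*(p - 2)*(p + 3)^2*(p - 4)
(4) = (w + 2)*(w^2 + 4*w) = (w + 2)*(w + 4)*(w)
(5) = (m + 3)*(m^3 + 7*m^2 + 8*m - 16) = (m + 3)*(m + 4)*(m^2 + 3*m - 4) = (m - 1)*(m + 3)*(m + 4)*(m + 4)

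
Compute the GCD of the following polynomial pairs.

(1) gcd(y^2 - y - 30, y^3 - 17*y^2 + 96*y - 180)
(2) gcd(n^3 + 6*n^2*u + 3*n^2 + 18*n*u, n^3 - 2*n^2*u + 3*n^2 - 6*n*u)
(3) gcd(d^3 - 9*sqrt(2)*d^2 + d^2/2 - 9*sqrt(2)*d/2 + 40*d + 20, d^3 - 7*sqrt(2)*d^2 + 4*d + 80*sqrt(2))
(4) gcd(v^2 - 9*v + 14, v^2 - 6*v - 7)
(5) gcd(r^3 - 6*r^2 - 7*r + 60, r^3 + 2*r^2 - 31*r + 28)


(1) = gcd((y - 6)*(y + 5), (y - 6)^2*(y - 5)) = y - 6
(2) = n^2 + 3*n
(3) = d^2 - 9*sqrt(2)*d + 40
(4) = v - 7
(5) = r - 4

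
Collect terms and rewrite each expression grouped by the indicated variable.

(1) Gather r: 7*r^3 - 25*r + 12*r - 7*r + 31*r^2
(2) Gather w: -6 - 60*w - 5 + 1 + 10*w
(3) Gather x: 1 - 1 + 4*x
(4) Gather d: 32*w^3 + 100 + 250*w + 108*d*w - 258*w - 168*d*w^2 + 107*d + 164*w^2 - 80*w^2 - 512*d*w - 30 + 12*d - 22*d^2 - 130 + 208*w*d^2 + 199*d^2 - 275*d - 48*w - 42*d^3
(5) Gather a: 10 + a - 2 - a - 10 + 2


(1) = 7*r^3 + 31*r^2 - 20*r
(2) = -50*w - 10
(3) = 4*x
(4) = -42*d^3 + d^2*(208*w + 177) + d*(-168*w^2 - 404*w - 156) + 32*w^3 + 84*w^2 - 56*w - 60
(5) = 0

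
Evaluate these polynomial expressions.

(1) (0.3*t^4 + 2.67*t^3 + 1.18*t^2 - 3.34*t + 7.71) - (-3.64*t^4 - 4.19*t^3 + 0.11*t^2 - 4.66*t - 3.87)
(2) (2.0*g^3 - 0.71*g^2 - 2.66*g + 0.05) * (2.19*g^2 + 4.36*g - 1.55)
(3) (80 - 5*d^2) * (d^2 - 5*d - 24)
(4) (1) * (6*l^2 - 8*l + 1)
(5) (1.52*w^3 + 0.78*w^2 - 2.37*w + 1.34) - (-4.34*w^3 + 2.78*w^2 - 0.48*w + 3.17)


(1) = 3.94*t^4 + 6.86*t^3 + 1.07*t^2 + 1.32*t + 11.58
(2) = 4.38*g^5 + 7.1651*g^4 - 12.021*g^3 - 10.3876*g^2 + 4.341*g - 0.0775
(3) = -5*d^4 + 25*d^3 + 200*d^2 - 400*d - 1920
(4) = 6*l^2 - 8*l + 1
(5) = 5.86*w^3 - 2.0*w^2 - 1.89*w - 1.83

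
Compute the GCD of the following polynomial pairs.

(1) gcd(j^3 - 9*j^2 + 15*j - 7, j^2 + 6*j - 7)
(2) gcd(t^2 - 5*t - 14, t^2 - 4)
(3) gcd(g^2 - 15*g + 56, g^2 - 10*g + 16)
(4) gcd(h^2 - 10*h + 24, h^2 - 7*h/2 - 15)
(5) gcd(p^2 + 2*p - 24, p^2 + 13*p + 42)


(1) = gcd((j - 7)*(j - 1)^2, (j - 1)*(j + 7)) = j - 1
(2) = t + 2
(3) = g - 8
(4) = h - 6
(5) = gcd((p - 4)*(p + 6), (p + 6)*(p + 7)) = p + 6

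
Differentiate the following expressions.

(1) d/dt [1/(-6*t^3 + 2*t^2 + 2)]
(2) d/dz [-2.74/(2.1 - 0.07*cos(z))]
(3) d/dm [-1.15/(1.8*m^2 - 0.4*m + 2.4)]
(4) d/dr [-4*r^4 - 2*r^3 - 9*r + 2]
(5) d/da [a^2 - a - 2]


(1) = t*(9*t - 2)/(2*(-3*t^3 + t^2 + 1)^2)
(2) = 0.1918*sin(z)/(0.07*cos(z) - 2.1)^2
(3) = (4.14*m - 0.46)/(1.8*m^2 - 0.4*m + 2.4)^2
(4) = -16*r^3 - 6*r^2 - 9
(5) = 2*a - 1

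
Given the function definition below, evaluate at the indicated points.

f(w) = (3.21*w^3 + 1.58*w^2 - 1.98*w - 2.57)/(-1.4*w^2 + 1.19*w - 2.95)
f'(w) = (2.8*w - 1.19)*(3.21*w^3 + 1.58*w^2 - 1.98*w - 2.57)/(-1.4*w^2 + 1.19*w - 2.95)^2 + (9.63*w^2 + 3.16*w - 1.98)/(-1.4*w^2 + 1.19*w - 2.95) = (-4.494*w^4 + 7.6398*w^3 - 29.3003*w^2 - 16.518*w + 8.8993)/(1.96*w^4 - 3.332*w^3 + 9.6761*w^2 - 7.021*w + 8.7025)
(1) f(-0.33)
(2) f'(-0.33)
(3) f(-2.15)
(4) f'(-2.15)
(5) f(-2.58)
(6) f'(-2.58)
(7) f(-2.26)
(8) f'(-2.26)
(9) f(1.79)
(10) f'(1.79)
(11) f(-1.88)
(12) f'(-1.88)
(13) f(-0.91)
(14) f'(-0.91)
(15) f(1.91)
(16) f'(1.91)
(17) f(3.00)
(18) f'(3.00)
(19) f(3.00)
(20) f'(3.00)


(1) = 0.53
(2) = 0.89
(3) = 1.91
(4) = -1.83
(5) = 2.74
(6) = -2.01
(7) = 2.12
(8) = -1.89
(9) = -3.27
(10) = -4.15
(11) = 1.44
(12) = -1.66
(13) = 0.36
(14) = -0.34
(15) = -3.77
(16) = -4.07
(17) = -7.71
(18) = -3.22
(19) = -7.71
(20) = -3.22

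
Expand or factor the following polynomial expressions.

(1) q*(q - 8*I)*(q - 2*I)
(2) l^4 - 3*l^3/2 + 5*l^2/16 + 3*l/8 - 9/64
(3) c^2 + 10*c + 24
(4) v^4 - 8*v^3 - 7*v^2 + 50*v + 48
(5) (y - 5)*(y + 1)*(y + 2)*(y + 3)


(1) = q^3 - 10*I*q^2 - 16*q
(2) = (l - 3/4)^2*(l - 1/2)*(l + 1/2)
(3) = (c + 4)*(c + 6)
(4) = (v - 8)*(v - 3)*(v + 1)*(v + 2)
(5) = y^4 + y^3 - 19*y^2 - 49*y - 30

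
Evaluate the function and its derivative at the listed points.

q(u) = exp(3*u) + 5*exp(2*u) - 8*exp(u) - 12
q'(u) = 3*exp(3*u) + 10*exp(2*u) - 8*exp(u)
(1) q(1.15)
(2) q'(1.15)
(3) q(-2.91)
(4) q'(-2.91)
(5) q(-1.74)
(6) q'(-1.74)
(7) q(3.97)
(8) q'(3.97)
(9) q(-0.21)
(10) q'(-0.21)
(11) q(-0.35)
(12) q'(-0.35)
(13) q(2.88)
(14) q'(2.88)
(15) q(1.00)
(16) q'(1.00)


(1) = 44.11
(2) = 168.98
(3) = -12.42
(4) = -0.41
(5) = -13.24
(6) = -1.08
(7) = 162347.61
(8) = 473889.77
(9) = -14.67
(10) = 1.68
(11) = -14.80
(12) = 0.38
(13) = 7085.56
(14) = 19990.96
(15) = 23.28
(16) = 112.40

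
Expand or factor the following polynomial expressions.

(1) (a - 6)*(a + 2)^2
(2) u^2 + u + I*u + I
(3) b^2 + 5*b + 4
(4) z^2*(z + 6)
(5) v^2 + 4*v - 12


(1) = a^3 - 2*a^2 - 20*a - 24
(2) = (u + 1)*(u + I)
(3) = (b + 1)*(b + 4)
(4) = z^3 + 6*z^2
(5) = (v - 2)*(v + 6)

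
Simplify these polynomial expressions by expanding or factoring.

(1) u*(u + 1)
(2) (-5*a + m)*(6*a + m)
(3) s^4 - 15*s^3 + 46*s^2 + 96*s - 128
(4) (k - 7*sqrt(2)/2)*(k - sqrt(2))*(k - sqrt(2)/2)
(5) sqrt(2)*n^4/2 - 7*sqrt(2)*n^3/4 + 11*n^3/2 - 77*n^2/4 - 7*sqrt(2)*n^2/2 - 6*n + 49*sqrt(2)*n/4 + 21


(1) = u^2 + u
(2) = -30*a^2 + a*m + m^2
(3) = (s - 8)^2*(s - 1)*(s + 2)
(4) = k^3 - 5*sqrt(2)*k^2 + 23*k/2 - 7*sqrt(2)/2
(5) = (n - 7/2)*(n - sqrt(2))*(n + 6*sqrt(2))*(sqrt(2)*n/2 + 1/2)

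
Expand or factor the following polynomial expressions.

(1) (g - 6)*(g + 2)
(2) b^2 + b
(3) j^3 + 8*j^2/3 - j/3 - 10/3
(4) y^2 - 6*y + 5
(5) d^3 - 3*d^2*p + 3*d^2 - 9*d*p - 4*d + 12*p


(1) = g^2 - 4*g - 12
(2) = b*(b + 1)
(3) = (j - 1)*(j + 5/3)*(j + 2)
(4) = (y - 5)*(y - 1)
(5) = (d - 1)*(d + 4)*(d - 3*p)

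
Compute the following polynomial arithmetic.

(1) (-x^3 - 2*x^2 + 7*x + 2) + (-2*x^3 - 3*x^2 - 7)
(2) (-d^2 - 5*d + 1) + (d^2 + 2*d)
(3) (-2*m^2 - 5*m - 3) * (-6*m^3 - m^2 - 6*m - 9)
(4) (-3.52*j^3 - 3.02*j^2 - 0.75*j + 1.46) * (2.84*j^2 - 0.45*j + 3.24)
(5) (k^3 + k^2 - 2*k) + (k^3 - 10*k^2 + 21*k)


(1) = -3*x^3 - 5*x^2 + 7*x - 5
(2) = 1 - 3*d
(3) = 12*m^5 + 32*m^4 + 35*m^3 + 51*m^2 + 63*m + 27
(4) = -9.9968*j^5 - 6.9928*j^4 - 12.1758*j^3 - 5.3009*j^2 - 3.087*j + 4.7304
(5) = 2*k^3 - 9*k^2 + 19*k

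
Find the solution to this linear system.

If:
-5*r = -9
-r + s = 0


Then:
r = 9/5
s = 9/5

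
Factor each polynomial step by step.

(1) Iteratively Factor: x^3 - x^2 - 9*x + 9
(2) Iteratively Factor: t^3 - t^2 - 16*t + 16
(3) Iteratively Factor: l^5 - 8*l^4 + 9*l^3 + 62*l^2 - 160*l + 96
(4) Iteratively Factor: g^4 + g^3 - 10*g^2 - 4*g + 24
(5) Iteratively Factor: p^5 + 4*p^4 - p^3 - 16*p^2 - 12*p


(1) = (x - 1)*(x^2 - 9) = (x - 3)*(x - 1)*(x + 3)
(2) = (t - 1)*(t^2 - 16) = (t - 4)*(t - 1)*(t + 4)
(3) = (l - 4)*(l^4 - 4*l^3 - 7*l^2 + 34*l - 24) = (l - 4)*(l + 3)*(l^3 - 7*l^2 + 14*l - 8) = (l - 4)^2*(l + 3)*(l^2 - 3*l + 2) = (l - 4)^2*(l - 2)*(l + 3)*(l - 1)
(4) = (g - 2)*(g^3 + 3*g^2 - 4*g - 12) = (g - 2)^2*(g^2 + 5*g + 6) = (g - 2)^2*(g + 3)*(g + 2)
(5) = (p - 2)*(p^4 + 6*p^3 + 11*p^2 + 6*p) = p*(p - 2)*(p^3 + 6*p^2 + 11*p + 6) = p*(p - 2)*(p + 3)*(p^2 + 3*p + 2) = p*(p - 2)*(p + 2)*(p + 3)*(p + 1)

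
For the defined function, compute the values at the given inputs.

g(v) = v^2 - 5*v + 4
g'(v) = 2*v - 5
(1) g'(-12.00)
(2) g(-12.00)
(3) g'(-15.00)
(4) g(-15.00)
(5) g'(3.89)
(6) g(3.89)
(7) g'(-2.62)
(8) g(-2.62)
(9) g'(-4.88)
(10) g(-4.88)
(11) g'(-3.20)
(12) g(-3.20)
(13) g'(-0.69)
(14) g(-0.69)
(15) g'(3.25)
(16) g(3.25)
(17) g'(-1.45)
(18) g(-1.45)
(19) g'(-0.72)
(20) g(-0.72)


(1) = -29.00
(2) = 208.00
(3) = -35.00
(4) = 304.00
(5) = 2.78
(6) = -0.32
(7) = -10.24
(8) = 23.96
(9) = -14.76
(10) = 52.21
(11) = -11.40
(12) = 30.24
(13) = -6.38
(14) = 7.93
(15) = 1.50
(16) = -1.69
(17) = -7.90
(18) = 13.35
(19) = -6.44
(20) = 8.12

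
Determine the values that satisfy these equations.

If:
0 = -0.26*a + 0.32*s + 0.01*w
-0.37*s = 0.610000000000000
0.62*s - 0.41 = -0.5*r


Then:
a = 0.0384615384615385*w - 2.02910602910603
r = 2.86
s = -1.65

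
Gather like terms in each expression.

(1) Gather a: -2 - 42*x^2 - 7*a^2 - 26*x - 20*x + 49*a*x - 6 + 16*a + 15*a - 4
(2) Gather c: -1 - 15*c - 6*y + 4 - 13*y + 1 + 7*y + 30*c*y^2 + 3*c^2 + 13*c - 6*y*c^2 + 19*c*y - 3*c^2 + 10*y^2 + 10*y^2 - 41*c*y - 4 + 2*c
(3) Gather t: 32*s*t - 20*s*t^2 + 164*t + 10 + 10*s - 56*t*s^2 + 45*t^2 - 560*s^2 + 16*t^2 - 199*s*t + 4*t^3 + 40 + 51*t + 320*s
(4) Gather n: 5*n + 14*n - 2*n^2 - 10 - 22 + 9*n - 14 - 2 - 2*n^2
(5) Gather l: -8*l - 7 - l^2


(1) = -7*a^2 + a*(49*x + 31) - 42*x^2 - 46*x - 12
(2) = -6*c^2*y + c*(30*y^2 - 22*y) + 20*y^2 - 12*y
(3) = -560*s^2 + 330*s + 4*t^3 + t^2*(61 - 20*s) + t*(-56*s^2 - 167*s + 215) + 50
(4) = -4*n^2 + 28*n - 48
(5) = -l^2 - 8*l - 7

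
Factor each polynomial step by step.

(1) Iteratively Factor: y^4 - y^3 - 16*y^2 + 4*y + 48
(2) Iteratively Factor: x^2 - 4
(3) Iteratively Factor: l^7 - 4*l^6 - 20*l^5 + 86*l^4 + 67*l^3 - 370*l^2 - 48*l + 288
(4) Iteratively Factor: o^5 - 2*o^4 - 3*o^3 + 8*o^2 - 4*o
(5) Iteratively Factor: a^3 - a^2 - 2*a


(1) = (y - 2)*(y^3 + y^2 - 14*y - 24) = (y - 2)*(y + 3)*(y^2 - 2*y - 8) = (y - 4)*(y - 2)*(y + 3)*(y + 2)
(2) = (x + 2)*(x - 2)
(3) = (l - 3)*(l^6 - l^5 - 23*l^4 + 17*l^3 + 118*l^2 - 16*l - 96) = (l - 3)*(l + 4)*(l^5 - 5*l^4 - 3*l^3 + 29*l^2 + 2*l - 24) = (l - 3)*(l + 1)*(l + 4)*(l^4 - 6*l^3 + 3*l^2 + 26*l - 24) = (l - 4)*(l - 3)*(l + 1)*(l + 4)*(l^3 - 2*l^2 - 5*l + 6) = (l - 4)*(l - 3)*(l - 1)*(l + 1)*(l + 4)*(l^2 - l - 6) = (l - 4)*(l - 3)^2*(l - 1)*(l + 1)*(l + 4)*(l + 2)
(4) = (o - 2)*(o^4 - 3*o^2 + 2*o) = (o - 2)*(o - 1)*(o^3 + o^2 - 2*o) = o*(o - 2)*(o - 1)*(o^2 + o - 2) = o*(o - 2)*(o - 1)^2*(o + 2)
(5) = (a + 1)*(a^2 - 2*a) = a*(a + 1)*(a - 2)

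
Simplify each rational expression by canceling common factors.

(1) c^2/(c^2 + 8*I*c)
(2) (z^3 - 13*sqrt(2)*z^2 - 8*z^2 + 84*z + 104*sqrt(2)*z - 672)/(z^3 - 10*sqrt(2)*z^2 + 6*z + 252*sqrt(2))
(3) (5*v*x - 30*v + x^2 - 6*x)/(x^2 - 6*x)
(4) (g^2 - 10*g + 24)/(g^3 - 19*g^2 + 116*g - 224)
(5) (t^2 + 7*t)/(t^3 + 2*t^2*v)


(1) = c/(c + 8*I)
(2) = (z - 8)/(z + 3*sqrt(2))
(3) = (5*v + x)/x
(4) = (g - 6)/(g^2 - 15*g + 56)
(5) = (t + 7)/(t^2 + 2*t*v)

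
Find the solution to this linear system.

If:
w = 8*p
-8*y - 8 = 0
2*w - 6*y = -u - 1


Then:
p = w/8
u = -2*w - 7
y = -1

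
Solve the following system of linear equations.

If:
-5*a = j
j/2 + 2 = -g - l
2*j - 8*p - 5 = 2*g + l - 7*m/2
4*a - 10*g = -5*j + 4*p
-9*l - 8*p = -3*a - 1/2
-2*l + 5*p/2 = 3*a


Then:
a = 1557/4136
g = -7693/8272
j = -7785/4136
l = -533/4136
m = 9890/3619
p = 721/2068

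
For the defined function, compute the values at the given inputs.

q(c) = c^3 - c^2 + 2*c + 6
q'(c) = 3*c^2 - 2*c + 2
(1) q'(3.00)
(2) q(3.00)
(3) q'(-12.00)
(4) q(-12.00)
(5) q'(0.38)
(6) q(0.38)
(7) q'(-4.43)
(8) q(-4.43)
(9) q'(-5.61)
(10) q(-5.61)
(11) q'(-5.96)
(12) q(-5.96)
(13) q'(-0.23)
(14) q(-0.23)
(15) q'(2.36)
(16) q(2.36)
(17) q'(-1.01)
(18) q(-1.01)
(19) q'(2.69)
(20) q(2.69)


(1) = 23.00
(2) = 30.00
(3) = 458.00
(4) = -1890.00
(5) = 1.67
(6) = 6.67
(7) = 69.73
(8) = -109.42
(9) = 107.64
(10) = -213.25
(11) = 120.48
(12) = -253.15
(13) = 2.62
(14) = 5.47
(15) = 13.99
(16) = 18.29
(17) = 7.08
(18) = 1.93
(19) = 18.33
(20) = 23.61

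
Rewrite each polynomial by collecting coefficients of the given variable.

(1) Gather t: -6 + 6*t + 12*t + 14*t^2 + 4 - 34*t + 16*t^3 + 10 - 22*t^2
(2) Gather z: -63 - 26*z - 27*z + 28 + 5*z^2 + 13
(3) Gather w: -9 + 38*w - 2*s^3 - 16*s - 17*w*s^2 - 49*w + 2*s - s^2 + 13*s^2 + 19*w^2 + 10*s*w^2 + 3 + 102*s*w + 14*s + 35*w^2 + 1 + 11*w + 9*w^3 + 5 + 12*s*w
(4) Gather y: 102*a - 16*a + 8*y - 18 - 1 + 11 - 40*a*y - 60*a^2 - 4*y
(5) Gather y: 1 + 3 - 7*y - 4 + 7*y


(1) = 16*t^3 - 8*t^2 - 16*t + 8
(2) = 5*z^2 - 53*z - 22
(3) = -2*s^3 + 12*s^2 + 9*w^3 + w^2*(10*s + 54) + w*(-17*s^2 + 114*s)
(4) = -60*a^2 + 86*a + y*(4 - 40*a) - 8
(5) = 0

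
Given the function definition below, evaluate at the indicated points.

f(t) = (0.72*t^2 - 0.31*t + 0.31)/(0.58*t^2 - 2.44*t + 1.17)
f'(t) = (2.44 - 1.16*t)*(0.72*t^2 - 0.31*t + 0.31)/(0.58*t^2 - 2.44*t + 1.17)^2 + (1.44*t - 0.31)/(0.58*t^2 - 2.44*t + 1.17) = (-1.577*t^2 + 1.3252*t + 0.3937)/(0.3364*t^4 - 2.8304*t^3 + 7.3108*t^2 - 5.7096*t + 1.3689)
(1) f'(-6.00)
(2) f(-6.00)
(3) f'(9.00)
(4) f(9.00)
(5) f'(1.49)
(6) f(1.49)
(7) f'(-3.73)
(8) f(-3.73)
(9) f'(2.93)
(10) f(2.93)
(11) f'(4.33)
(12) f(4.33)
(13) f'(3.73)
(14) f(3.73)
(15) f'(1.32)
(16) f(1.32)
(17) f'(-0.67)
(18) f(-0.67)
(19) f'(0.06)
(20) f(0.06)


(1) = -0.05
(2) = 0.77
(3) = -0.17
(4) = 2.13
(5) = -0.82
(6) = -1.23
(7) = -0.08
(8) = 0.63
(9) = -9.26
(10) = -5.58
(11) = -10.71
(12) = 8.43
(13) = -868.32
(14) = 66.32
(15) = -0.56
(16) = -1.11
(17) = -0.13
(18) = 0.27
(19) = 0.44
(20) = 0.29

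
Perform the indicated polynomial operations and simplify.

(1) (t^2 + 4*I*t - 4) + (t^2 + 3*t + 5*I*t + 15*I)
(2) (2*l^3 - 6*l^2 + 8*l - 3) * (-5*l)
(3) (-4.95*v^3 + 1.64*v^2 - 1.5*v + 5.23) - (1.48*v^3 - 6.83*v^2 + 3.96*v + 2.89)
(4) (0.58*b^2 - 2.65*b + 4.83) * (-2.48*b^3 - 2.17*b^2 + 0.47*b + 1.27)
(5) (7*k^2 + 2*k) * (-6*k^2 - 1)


(1) = 2*t^2 + 3*t + 9*I*t - 4 + 15*I
(2) = -10*l^4 + 30*l^3 - 40*l^2 + 15*l
(3) = -6.43*v^3 + 8.47*v^2 - 5.46*v + 2.34
(4) = -1.4384*b^5 + 5.3134*b^4 - 5.9553*b^3 - 10.99*b^2 - 1.0954*b + 6.1341
(5) = -42*k^4 - 12*k^3 - 7*k^2 - 2*k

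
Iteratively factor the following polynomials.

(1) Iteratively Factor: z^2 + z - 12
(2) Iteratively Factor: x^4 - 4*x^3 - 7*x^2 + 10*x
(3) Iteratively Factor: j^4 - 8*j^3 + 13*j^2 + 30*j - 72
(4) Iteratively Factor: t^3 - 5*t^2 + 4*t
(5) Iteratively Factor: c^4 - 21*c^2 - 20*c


(1) = (z - 3)*(z + 4)
(2) = (x - 1)*(x^3 - 3*x^2 - 10*x) = (x - 1)*(x + 2)*(x^2 - 5*x) = (x - 5)*(x - 1)*(x + 2)*(x)
(3) = (j + 2)*(j^3 - 10*j^2 + 33*j - 36) = (j - 3)*(j + 2)*(j^2 - 7*j + 12) = (j - 4)*(j - 3)*(j + 2)*(j - 3)
(4) = (t - 1)*(t^2 - 4*t) = (t - 4)*(t - 1)*(t)
(5) = (c + 4)*(c^3 - 4*c^2 - 5*c) = c*(c + 4)*(c^2 - 4*c - 5) = c*(c - 5)*(c + 4)*(c + 1)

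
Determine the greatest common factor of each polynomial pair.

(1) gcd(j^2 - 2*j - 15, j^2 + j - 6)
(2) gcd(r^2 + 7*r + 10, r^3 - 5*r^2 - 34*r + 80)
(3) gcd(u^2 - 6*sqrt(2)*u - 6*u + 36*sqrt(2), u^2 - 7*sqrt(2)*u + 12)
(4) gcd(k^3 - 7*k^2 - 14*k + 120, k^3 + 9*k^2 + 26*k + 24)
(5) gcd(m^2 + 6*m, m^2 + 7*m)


(1) = j + 3
(2) = r + 5
(3) = u - 6*sqrt(2)
(4) = k + 4
(5) = gcd(m*(m + 6), m*(m + 7)) = m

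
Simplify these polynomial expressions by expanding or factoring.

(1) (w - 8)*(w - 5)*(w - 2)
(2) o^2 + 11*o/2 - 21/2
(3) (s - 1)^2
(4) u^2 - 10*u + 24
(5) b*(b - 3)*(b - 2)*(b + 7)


(1) = w^3 - 15*w^2 + 66*w - 80
(2) = (o - 3/2)*(o + 7)
(3) = s^2 - 2*s + 1
(4) = (u - 6)*(u - 4)
(5) = b^4 + 2*b^3 - 29*b^2 + 42*b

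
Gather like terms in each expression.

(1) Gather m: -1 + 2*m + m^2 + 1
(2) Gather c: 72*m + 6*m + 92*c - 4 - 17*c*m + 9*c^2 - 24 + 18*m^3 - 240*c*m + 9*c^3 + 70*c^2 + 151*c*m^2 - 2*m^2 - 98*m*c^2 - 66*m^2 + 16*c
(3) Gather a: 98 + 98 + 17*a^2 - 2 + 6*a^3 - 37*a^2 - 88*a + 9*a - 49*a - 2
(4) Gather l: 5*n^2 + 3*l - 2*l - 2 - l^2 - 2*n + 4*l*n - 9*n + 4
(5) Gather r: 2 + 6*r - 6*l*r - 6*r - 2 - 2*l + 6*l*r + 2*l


(1) = m^2 + 2*m
(2) = 9*c^3 + c^2*(79 - 98*m) + c*(151*m^2 - 257*m + 108) + 18*m^3 - 68*m^2 + 78*m - 28
(3) = 6*a^3 - 20*a^2 - 128*a + 192
(4) = -l^2 + l*(4*n + 1) + 5*n^2 - 11*n + 2
(5) = 0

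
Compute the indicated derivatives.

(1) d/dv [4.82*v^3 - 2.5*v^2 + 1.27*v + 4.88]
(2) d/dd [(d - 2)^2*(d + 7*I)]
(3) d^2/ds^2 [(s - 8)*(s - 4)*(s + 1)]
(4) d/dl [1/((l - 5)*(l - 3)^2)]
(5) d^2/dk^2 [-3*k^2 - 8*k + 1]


(1) = 14.46*v^2 - 5.0*v + 1.27
(2) = (d - 2)*(3*d - 2 + 14*I)
(3) = 6*s - 22
(4) = ((5 - l)*(l - 3) - 2*(l - 5)^2)/((l - 5)^3*(l - 3)^3)
(5) = -6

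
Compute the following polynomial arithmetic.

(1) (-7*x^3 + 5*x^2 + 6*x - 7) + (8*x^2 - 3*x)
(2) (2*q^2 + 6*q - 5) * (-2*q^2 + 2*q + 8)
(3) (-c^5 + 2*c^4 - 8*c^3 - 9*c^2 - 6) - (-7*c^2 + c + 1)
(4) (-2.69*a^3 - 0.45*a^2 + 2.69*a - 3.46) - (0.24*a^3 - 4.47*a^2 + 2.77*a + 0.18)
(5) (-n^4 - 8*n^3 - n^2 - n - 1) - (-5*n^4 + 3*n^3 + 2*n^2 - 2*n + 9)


(1) = -7*x^3 + 13*x^2 + 3*x - 7
(2) = -4*q^4 - 8*q^3 + 38*q^2 + 38*q - 40
(3) = -c^5 + 2*c^4 - 8*c^3 - 2*c^2 - c - 7
(4) = -2.93*a^3 + 4.02*a^2 - 0.08*a - 3.64
(5) = 4*n^4 - 11*n^3 - 3*n^2 + n - 10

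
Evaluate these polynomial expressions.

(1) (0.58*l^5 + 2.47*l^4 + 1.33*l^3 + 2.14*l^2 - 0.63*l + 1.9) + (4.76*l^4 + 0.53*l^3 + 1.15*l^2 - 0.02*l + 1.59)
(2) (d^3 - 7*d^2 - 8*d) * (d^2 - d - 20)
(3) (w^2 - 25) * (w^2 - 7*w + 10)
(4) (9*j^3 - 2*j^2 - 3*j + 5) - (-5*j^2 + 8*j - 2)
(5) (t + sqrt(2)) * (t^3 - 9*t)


(1) = 0.58*l^5 + 7.23*l^4 + 1.86*l^3 + 3.29*l^2 - 0.65*l + 3.49
(2) = d^5 - 8*d^4 - 21*d^3 + 148*d^2 + 160*d
(3) = w^4 - 7*w^3 - 15*w^2 + 175*w - 250
(4) = 9*j^3 + 3*j^2 - 11*j + 7
(5) = t^4 + sqrt(2)*t^3 - 9*t^2 - 9*sqrt(2)*t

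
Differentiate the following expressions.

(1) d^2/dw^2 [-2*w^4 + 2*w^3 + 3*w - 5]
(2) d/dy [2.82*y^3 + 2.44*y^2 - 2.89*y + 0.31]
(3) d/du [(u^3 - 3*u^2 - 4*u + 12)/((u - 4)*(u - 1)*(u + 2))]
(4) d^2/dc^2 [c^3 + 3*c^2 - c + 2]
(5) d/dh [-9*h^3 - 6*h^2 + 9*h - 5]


(1) = 12*w*(1 - 2*w)
(2) = 8.46*y^2 + 4.88*y - 2.89
(3) = 2*(5 - 2*u)/(u^4 - 10*u^3 + 33*u^2 - 40*u + 16)
(4) = 6*c + 6
(5) = -27*h^2 - 12*h + 9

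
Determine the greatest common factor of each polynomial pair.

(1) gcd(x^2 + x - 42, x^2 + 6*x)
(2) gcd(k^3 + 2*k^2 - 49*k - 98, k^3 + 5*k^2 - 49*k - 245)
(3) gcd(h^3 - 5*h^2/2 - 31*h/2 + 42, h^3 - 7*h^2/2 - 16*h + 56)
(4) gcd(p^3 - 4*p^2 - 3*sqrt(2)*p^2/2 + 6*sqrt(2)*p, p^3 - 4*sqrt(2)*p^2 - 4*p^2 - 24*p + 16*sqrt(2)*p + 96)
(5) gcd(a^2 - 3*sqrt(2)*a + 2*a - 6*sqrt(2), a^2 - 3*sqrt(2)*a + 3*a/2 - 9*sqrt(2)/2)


(1) = gcd((x - 6)*(x + 7), x*(x + 6)) = 1
(2) = gcd((k - 7)*(k + 2)*(k + 7), (k - 7)*(k + 5)*(k + 7)) = k^2 - 49
(3) = gcd((h - 7/2)*(h - 3)*(h + 4), (h - 4)*(h - 7/2)*(h + 4)) = h^2 + h/2 - 14
(4) = gcd(p*(p - 4)*(p - 3*sqrt(2)/2), (p - 4)*(p - 6*sqrt(2))*(p + 2*sqrt(2))) = p - 4
(5) = a - 3*sqrt(2)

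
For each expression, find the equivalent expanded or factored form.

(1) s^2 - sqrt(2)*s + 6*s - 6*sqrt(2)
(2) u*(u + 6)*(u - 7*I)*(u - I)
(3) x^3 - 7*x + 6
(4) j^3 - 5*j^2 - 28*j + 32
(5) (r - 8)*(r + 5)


(1) = (s + 6)*(s - sqrt(2))
(2) = u^4 + 6*u^3 - 8*I*u^3 - 7*u^2 - 48*I*u^2 - 42*u
(3) = (x - 2)*(x - 1)*(x + 3)
(4) = (j - 8)*(j - 1)*(j + 4)
(5) = r^2 - 3*r - 40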